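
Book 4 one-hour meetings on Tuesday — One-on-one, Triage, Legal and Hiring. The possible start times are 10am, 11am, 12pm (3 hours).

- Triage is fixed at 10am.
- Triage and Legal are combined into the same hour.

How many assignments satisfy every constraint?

Splitting on One-on-one: it can be 10am (3), 11am (3), 12pm (3). Listing each branch's schedules as (Triage, Legal, Hiring):
One-on-one=10am: (10am,10am,10am) (10am,10am,11am) (10am,10am,12pm) — 3.
One-on-one=11am: (10am,10am,10am) (10am,10am,11am) (10am,10am,12pm) — 3.
One-on-one=12pm: (10am,10am,10am) (10am,10am,11am) (10am,10am,12pm) — 3.
Summing: 3 + 3 + 3 = 9.

9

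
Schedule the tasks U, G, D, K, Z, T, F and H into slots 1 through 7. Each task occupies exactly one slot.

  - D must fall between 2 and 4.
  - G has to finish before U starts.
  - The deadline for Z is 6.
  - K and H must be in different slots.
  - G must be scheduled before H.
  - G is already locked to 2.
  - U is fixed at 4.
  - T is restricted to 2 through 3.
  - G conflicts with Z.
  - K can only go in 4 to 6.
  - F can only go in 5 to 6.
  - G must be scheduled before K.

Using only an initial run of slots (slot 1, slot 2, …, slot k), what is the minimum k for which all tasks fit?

5

The precedence chain requires at least 2 distinct slots.
F can't be placed before 5, so the schedule must run through at least slot 5.
5 works (last occupied slot: 5): for example U=4, G=2, H=3, T=2, K=4, Z=1, F=5, D=2.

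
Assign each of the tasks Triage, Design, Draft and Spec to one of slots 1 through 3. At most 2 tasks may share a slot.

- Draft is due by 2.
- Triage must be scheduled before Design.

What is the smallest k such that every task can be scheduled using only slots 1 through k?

The precedence chain requires at least 2 distinct slots.
With at most 2 per slot and 4 tasks, at least 2 slots are needed.
2 works (last occupied slot: 2): for example Triage=1, Design=2, Spec=2, Draft=1.

2 slots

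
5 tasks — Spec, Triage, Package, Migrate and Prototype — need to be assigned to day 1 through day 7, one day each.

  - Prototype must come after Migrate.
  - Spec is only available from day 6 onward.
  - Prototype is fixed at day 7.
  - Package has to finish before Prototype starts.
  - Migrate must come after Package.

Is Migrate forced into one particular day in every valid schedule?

No

Migrate can be day 2 (e.g. Migrate=day 2, Triage=day 1, Spec=day 6, Prototype=day 7, Package=day 1) or day 3 (e.g. Package in day 1; Prototype in day 7; Spec in day 6; Migrate in day 3; Triage in day 1).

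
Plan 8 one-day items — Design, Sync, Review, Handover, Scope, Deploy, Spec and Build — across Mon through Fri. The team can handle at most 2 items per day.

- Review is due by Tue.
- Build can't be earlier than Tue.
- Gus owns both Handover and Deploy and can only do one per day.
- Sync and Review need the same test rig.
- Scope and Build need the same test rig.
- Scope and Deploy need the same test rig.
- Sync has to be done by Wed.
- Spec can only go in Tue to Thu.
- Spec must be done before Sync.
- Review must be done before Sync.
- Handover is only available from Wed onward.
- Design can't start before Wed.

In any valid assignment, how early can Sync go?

Precedence pushes Sync to at least Wed; Sync's own window allows nothing later than Wed.
Sync at Wed is achievable: Scope -> Mon; Build -> Tue; Spec -> Tue; Handover -> Thu; Design -> Wed; Review -> Mon; Sync -> Wed; Deploy -> Fri.

Wed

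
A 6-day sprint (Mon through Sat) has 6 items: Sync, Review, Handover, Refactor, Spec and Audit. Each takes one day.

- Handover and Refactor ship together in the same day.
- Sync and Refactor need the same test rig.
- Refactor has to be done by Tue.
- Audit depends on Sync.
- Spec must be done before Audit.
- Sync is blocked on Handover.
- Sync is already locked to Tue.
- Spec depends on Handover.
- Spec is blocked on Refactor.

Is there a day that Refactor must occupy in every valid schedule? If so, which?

Mon

Refactor's window is Mon–Tue.
Sync is fixed at Tue, and Refactor can't share a day with Sync.
So Refactor must be Mon.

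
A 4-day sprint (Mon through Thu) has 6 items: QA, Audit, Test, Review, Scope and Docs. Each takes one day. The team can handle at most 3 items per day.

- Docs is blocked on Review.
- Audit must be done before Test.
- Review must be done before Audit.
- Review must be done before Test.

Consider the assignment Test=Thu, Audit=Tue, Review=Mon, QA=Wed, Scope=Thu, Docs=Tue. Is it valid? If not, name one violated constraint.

Yes

Review must be done before Audit — holds.
Audit must be done before Test — holds.
The team can handle at most 3 items per day — holds.
Docs is blocked on Review — holds.
Review must be done before Test — holds.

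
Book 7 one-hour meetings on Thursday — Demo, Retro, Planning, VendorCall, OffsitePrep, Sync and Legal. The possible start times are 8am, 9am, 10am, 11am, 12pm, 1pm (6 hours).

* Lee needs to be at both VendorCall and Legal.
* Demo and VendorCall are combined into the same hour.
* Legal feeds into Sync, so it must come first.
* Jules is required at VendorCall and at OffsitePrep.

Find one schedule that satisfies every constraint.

Demo=9am; Retro=8am; Legal=8am; VendorCall=9am; Sync=9am; OffsitePrep=8am; Planning=8am

Checking: Legal(8am) before Sync(9am); VendorCall(9am) != OffsitePrep(8am); VendorCall(9am) != Legal(8am); Demo = VendorCall = 9am.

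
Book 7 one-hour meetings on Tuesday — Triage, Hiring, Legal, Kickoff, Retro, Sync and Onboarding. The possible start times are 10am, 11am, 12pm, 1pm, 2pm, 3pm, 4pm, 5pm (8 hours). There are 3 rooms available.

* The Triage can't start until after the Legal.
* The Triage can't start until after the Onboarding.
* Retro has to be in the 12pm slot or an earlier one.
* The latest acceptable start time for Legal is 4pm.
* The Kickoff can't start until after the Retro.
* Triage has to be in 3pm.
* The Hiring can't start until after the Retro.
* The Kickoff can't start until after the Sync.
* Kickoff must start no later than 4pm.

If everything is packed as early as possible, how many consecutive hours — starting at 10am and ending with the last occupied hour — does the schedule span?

The precedence chain requires at least 2 distinct hours.
With at most 3 per hour and 7 meetings, at least 3 hours are needed.
Triage can't be placed before 3pm — that is hour 6 counting from 10am — so the schedule must run through at least 6 hours.
6 works (last occupied hour: 3pm): for example Hiring in 11am, Onboarding in 11am, Legal in 10am, Kickoff in 11am, Triage in 3pm, Sync in 10am, Retro in 10am.

6 hours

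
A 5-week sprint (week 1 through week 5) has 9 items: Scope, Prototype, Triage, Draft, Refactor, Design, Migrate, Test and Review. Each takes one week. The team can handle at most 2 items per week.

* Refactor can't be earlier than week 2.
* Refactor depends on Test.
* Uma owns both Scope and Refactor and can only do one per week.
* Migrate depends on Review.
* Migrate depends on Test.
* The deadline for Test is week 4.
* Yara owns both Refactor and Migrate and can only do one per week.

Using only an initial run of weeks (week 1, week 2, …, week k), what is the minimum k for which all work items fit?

The precedence chain requires at least 2 distinct weeks.
With at most 2 per week and 9 work items, at least 5 weeks are needed.
5 works (last occupied week: week 5): for example Draft=week 4, Triage=week 4, Scope=week 3, Prototype=week 2, Review=week 1, Refactor=week 2, Test=week 1, Migrate=week 3, Design=week 5.

5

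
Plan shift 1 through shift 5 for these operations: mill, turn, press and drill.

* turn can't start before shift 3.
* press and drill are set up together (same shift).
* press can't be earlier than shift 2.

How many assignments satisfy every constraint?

60

Splitting on mill: it can be shift 1 (12), shift 2 (12), shift 3 (12), shift 4 (12), shift 5 (12). Listing each branch's schedules as (turn, press, drill) by shift number:
mill=shift 1: (3,2,2) (3,3,3) (3,4,4) (3,5,5) (4,2,2) (4,3,3) (4,4,4) (4,5,5) (5,2,2) (5,3,3) (5,4,4) (5,5,5) — 12.
mill=shift 2: (3,2,2) (3,3,3) (3,4,4) (3,5,5) (4,2,2) (4,3,3) (4,4,4) (4,5,5) (5,2,2) (5,3,3) (5,4,4) (5,5,5) — 12.
mill=shift 3: (3,2,2) (3,3,3) (3,4,4) (3,5,5) (4,2,2) (4,3,3) (4,4,4) (4,5,5) (5,2,2) (5,3,3) (5,4,4) (5,5,5) — 12.
mill=shift 4: (3,2,2) (3,3,3) (3,4,4) (3,5,5) (4,2,2) (4,3,3) (4,4,4) (4,5,5) (5,2,2) (5,3,3) (5,4,4) (5,5,5) — 12.
mill=shift 5: (3,2,2) (3,3,3) (3,4,4) (3,5,5) (4,2,2) (4,3,3) (4,4,4) (4,5,5) (5,2,2) (5,3,3) (5,4,4) (5,5,5) — 12.
Summing: 12 + 12 + 12 + 12 + 12 = 60.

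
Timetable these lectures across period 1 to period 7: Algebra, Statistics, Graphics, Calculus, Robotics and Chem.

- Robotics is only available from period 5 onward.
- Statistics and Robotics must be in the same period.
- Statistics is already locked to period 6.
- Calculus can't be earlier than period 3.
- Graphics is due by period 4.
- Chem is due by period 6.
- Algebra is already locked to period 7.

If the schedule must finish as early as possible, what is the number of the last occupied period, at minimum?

period 7

Algebra can't be placed before period 7, so the schedule must run through at least period 7.
7 works (last occupied period: period 7): for example Calculus=period 3, Statistics=period 6, Robotics=period 6, Algebra=period 7, Chem=period 1, Graphics=period 1.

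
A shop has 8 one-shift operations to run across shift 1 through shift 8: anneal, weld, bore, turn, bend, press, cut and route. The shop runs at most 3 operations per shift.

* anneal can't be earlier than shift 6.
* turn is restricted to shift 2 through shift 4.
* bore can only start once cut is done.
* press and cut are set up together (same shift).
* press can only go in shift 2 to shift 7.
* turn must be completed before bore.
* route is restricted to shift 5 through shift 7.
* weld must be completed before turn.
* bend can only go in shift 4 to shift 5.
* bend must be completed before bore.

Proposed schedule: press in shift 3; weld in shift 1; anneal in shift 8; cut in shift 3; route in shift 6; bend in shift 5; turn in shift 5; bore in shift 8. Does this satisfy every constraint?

bore can only start once cut is done — holds.
anneal can't be earlier than shift 6 — holds.
weld must be completed before turn — holds.
press can only go in shift 2 to shift 7 — holds.
The shop runs at most 3 operations per shift — holds.
bend must be completed before bore — holds.
press and cut are set up together (same shift) — holds.
bend can only go in shift 4 to shift 5 — holds.
route is restricted to shift 5 through shift 7 — holds.
turn must be completed before bore — holds.
turn is restricted to shift 2 through shift 4 — violated.

No. turn is restricted to shift 2 through shift 4 is not satisfied.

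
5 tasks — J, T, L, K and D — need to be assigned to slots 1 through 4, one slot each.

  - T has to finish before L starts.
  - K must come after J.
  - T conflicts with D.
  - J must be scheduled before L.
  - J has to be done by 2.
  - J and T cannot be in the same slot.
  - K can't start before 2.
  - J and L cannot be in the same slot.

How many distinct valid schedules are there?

Splitting on J: it can be 1 (27), 2 (18). Listing each branch's schedules as (T, L, K, D):
J=1: (2,3,2,1) (2,3,2,3) (2,3,2,4) (2,3,3,1) (2,3,3,3) (2,3,3,4) (2,3,4,1) (2,3,4,3) (2,3,4,4) (2,4,2,1) (2,4,2,3) (2,4,2,4) (2,4,3,1) (2,4,3,3) (2,4,3,4) (2,4,4,1) (2,4,4,3) (2,4,4,4) (3,4,2,1) (3,4,2,2) (3,4,2,4) (3,4,3,1) (3,4,3,2) (3,4,3,4) (3,4,4,1) (3,4,4,2) (3,4,4,4) — 27.
J=2: (1,3,3,2) (1,3,3,3) (1,3,3,4) (1,3,4,2) (1,3,4,3) (1,3,4,4) (1,4,3,2) (1,4,3,3) (1,4,3,4) (1,4,4,2) (1,4,4,3) (1,4,4,4) (3,4,3,1) (3,4,3,2) (3,4,3,4) (3,4,4,1) (3,4,4,2) (3,4,4,4) — 18.
Summing: 27 + 18 = 45.

45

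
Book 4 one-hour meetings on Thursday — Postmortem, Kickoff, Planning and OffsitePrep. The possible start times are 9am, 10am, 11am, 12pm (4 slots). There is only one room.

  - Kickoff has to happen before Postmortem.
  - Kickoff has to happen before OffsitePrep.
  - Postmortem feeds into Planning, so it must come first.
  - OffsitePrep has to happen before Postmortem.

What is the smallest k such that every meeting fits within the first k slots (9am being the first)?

The precedence chain requires at least 4 distinct slots.
With at most 1 per slot and 4 meetings, at least 4 slots are needed.
4 works (last occupied slot: 12pm): for example Postmortem in 11am, Planning in 12pm, OffsitePrep in 10am, Kickoff in 9am.

4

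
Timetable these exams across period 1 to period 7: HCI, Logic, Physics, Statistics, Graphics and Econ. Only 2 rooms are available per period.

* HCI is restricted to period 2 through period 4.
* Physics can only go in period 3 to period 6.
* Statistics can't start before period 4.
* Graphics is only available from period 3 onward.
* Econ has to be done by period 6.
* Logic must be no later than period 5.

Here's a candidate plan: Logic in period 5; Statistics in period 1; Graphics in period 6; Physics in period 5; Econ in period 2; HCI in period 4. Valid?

Econ has to be done by period 6 — holds.
Statistics can't start before period 4 — violated.
Logic must be no later than period 5 — holds.
HCI is restricted to period 2 through period 4 — holds.
Graphics is only available from period 3 onward — holds.
Physics can only go in period 3 to period 6 — holds.
Only 2 rooms are available per period — holds.

Invalid. Statistics can't start before period 4.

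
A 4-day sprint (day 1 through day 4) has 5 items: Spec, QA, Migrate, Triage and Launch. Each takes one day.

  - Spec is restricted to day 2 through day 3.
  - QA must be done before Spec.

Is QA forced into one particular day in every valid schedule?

No

QA can be day 1 (e.g. Launch in day 1; QA in day 1; Migrate in day 1; Triage in day 1; Spec in day 2) or day 2 (e.g. Triage in day 1, QA in day 2, Spec in day 3, Launch in day 1, Migrate in day 1).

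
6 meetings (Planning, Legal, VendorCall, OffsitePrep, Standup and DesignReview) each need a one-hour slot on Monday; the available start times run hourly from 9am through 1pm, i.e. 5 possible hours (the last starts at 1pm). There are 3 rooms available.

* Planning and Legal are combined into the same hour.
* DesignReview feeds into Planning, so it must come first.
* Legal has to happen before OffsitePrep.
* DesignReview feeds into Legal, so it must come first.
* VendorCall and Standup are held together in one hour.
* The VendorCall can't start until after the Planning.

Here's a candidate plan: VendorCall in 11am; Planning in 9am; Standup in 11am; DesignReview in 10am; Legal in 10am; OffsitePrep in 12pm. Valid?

DesignReview feeds into Planning, so it must come first — violated.
The VendorCall can't start until after the Planning — holds.
Legal has to happen before OffsitePrep — holds.
There are 3 rooms available — holds.
Planning and Legal are combined into the same hour — violated.
DesignReview feeds into Legal, so it must come first — violated.
VendorCall and Standup are held together in one hour — holds.

Invalid. DesignReview feeds into Planning, so it must come first.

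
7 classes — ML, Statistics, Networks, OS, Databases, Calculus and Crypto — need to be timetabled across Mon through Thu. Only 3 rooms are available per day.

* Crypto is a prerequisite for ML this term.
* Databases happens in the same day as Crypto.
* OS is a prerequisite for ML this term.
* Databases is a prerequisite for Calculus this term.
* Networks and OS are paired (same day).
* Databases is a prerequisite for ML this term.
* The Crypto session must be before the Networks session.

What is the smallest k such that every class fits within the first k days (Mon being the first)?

3

The precedence chain requires at least 3 distinct days.
With at most 3 per day and 7 classes, at least 3 days are needed.
3 works (last occupied day: Wed): for example Databases in Mon; Statistics in Mon; Crypto in Mon; Networks in Tue; OS in Tue; Calculus in Tue; ML in Wed.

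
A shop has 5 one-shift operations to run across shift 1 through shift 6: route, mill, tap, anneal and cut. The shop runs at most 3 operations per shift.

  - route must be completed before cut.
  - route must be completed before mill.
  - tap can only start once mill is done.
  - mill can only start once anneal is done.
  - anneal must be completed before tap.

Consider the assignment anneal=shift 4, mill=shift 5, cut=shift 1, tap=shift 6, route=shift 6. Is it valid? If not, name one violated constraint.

Invalid. route must be completed before cut.

The shop runs at most 3 operations per shift — holds.
anneal must be completed before tap — holds.
route must be completed before cut — violated.
tap can only start once mill is done — holds.
route must be completed before mill — violated.
mill can only start once anneal is done — holds.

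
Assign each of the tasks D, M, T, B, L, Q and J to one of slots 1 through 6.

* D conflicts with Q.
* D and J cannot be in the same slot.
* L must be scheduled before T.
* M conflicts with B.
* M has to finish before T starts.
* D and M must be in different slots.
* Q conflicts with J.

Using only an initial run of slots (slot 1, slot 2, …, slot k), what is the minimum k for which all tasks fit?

The precedence chain requires at least 2 distinct slots.
Could 2 slots be enough, i.e. nothing placed later than 2? No: T must come after M (at 1 or later) → {2}; M must come before T (at 2 or earlier) → {1}; D can't share with M (1) → {2}; J can't share with D (2) → {1}; Q can't share with J (1) → {2}; Q can't share with D (2) → nothing is left.
So 2 slots is not enough.
3 works (last occupied slot: 3): for example B in 2; T in 2; Q in 1; D in 2; L in 1; J in 3; M in 1.

3 slots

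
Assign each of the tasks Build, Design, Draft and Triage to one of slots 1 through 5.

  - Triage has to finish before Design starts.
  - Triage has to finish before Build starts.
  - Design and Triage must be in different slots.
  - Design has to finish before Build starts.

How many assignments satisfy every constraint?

Splitting on Build: it can be 3 (5), 4 (15), 5 (30). Listing each branch's schedules as (Design, Draft, Triage):
Build=3: (2,1,1) (2,2,1) (2,3,1) (2,4,1) (2,5,1) — 5.
Build=4: (2,1,1) (2,2,1) (2,3,1) (2,4,1) (2,5,1) (3,1,1) (3,1,2) (3,2,1) (3,2,2) (3,3,1) (3,3,2) (3,4,1) (3,4,2) (3,5,1) (3,5,2) — 15.
Build=5: (2,1,1) (2,2,1) (2,3,1) (2,4,1) (2,5,1) (3,1,1) (3,1,2) (3,2,1) (3,2,2) (3,3,1) (3,3,2) (3,4,1) (3,4,2) (3,5,1) (3,5,2) (4,1,1) (4,1,2) (4,1,3) (4,2,1) (4,2,2) (4,2,3) (4,3,1) (4,3,2) (4,3,3) (4,4,1) (4,4,2) (4,4,3) (4,5,1) (4,5,2) (4,5,3) — 30.
Summing: 5 + 15 + 30 = 50.

50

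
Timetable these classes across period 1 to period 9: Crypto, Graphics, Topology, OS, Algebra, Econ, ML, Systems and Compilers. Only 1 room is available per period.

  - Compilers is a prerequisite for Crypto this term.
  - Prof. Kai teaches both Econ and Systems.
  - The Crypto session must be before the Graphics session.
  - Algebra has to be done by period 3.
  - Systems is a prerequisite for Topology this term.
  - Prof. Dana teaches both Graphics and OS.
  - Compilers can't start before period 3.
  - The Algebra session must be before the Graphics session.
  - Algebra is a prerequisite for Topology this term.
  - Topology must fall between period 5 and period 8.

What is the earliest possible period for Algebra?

period 1

Algebra's own window allows nothing later than period 3.
Algebra at period 1 is achievable: Topology -> period 5; Compilers -> period 3; Systems -> period 2; Econ -> period 8; Crypto -> period 4; Algebra -> period 1; OS -> period 7; ML -> period 9; Graphics -> period 6.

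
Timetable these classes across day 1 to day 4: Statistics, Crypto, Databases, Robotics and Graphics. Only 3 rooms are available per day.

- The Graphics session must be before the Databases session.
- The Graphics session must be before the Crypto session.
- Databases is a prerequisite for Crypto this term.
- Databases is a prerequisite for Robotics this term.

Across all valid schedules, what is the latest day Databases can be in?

day 3

Precedence pushes Databases to at least day 2; downstream work caps Databases at day 3.
Databases at day 3 is achievable: Statistics -> day 1; Graphics -> day 1; Databases -> day 3; Crypto -> day 4; Robotics -> day 4.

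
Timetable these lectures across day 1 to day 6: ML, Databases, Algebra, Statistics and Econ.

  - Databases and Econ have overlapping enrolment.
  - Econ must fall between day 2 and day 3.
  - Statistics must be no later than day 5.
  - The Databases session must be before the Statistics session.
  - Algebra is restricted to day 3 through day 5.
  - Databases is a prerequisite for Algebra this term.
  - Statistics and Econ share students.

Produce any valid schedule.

Databases -> day 1; Statistics -> day 3; ML -> day 1; Algebra -> day 3; Econ -> day 2

Checking: Databases(day 1) before Algebra(day 3); Databases(day 1) before Statistics(day 3); Databases(day 1) != Econ(day 2); Statistics(day 3) != Econ(day 2); Algebra=day 3 in [day 3,day 5]; Econ=day 2 in [day 2,day 3]; Statistics=day 3 in [day 1,day 5].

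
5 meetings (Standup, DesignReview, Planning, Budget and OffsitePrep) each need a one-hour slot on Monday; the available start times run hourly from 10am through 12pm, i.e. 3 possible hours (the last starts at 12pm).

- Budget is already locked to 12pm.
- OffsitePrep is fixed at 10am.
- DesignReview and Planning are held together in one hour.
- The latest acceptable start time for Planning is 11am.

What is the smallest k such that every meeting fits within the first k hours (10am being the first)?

3 hours

Budget can't be placed before 12pm — that is hour 3 counting from 10am — so the schedule must run through at least 3 hours.
3 works (last occupied hour: 12pm): for example DesignReview=10am, Budget=12pm, Standup=10am, Planning=10am, OffsitePrep=10am.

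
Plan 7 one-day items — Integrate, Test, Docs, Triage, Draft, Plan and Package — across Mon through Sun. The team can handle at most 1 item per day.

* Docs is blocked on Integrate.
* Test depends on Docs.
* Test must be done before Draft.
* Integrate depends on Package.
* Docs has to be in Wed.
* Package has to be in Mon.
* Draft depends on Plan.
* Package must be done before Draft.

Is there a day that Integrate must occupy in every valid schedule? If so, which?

Package is fixed at Mon and must come before Integrate, so Integrate is at least Tue.
Docs is fixed at Wed and must come after Integrate, so Integrate is at most Tue.
So Integrate must be Tue.

Tue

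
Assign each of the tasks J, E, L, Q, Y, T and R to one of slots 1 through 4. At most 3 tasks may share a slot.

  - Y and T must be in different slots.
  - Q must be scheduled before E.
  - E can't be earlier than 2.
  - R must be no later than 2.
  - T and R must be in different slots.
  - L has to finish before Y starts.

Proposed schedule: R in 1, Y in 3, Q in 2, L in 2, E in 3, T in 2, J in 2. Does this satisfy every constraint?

T and R must be in different slots — holds.
L has to finish before Y starts — holds.
Q must be scheduled before E — holds.
At most 3 tasks may share a slot — violated.
Y and T must be in different slots — holds.
E can't be earlier than 2 — holds.
R must be no later than 2 — holds.

No. At most 3 tasks may share a slot is not satisfied.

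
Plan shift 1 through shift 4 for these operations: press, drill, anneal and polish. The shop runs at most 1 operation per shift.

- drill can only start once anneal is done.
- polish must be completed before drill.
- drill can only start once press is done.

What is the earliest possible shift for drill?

shift 4

Precedence pushes drill to at least shift 2.
drill at shift 4 is achievable: drill in shift 4, polish in shift 3, anneal in shift 2, press in shift 1.
Nothing earlier works — the capacity limit rule out every shift before shift 4.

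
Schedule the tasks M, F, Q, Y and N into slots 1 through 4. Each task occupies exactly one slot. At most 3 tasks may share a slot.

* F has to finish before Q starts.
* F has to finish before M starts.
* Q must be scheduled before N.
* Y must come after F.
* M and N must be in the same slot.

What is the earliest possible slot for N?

3

Precedence pushes N to at least 3.
N at 3 is achievable: Q in 2; M in 3; N in 3; Y in 2; F in 1.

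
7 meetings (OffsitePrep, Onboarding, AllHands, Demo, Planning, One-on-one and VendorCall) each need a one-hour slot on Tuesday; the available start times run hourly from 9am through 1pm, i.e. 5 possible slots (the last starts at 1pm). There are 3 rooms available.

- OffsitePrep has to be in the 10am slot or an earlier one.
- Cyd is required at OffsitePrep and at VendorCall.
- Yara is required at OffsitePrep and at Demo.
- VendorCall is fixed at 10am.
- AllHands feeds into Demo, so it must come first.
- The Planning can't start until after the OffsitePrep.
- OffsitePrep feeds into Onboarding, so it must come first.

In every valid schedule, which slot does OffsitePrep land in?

OffsitePrep's window is 9am–10am.
VendorCall is fixed at 10am, and OffsitePrep can't share a slot with VendorCall.
So OffsitePrep must be 9am.

9am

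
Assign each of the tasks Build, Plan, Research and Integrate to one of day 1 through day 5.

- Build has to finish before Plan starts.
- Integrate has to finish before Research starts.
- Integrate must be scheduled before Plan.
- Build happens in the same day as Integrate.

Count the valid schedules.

Splitting on Build: it can be day 1 (16), day 2 (9), day 3 (4), day 4 (1). Listing each branch's schedules as (Plan, Research, Integrate) by day number:
Build=day 1: (2,2,1) (2,3,1) (2,4,1) (2,5,1) (3,2,1) (3,3,1) (3,4,1) (3,5,1) (4,2,1) (4,3,1) (4,4,1) (4,5,1) (5,2,1) (5,3,1) (5,4,1) (5,5,1) — 16.
Build=day 2: (3,3,2) (3,4,2) (3,5,2) (4,3,2) (4,4,2) (4,5,2) (5,3,2) (5,4,2) (5,5,2) — 9.
Build=day 3: (4,4,3) (4,5,3) (5,4,3) (5,5,3) — 4.
Build=day 4: (5,5,4) — 1.
Summing: 16 + 9 + 4 + 1 = 30.

30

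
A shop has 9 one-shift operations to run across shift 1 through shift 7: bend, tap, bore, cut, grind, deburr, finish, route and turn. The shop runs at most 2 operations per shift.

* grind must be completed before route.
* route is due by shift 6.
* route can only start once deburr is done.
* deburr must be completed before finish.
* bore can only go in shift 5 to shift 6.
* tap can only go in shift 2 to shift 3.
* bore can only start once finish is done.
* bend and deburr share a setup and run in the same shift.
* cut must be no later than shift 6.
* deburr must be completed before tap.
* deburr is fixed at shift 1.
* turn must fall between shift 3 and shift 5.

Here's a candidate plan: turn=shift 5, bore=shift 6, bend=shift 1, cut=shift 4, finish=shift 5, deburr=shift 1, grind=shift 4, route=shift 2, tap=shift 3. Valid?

deburr must be completed before finish — holds.
turn must fall between shift 3 and shift 5 — holds.
bore can only start once finish is done — holds.
cut must be no later than shift 6 — holds.
bore can only go in shift 5 to shift 6 — holds.
route is due by shift 6 — holds.
grind must be completed before route — violated.
The shop runs at most 2 operations per shift — holds.
route can only start once deburr is done — holds.
tap can only go in shift 2 to shift 3 — holds.
bend and deburr share a setup and run in the same shift — holds.
deburr is fixed at shift 1 — holds.
deburr must be completed before tap — holds.

No — it violates: grind must be completed before route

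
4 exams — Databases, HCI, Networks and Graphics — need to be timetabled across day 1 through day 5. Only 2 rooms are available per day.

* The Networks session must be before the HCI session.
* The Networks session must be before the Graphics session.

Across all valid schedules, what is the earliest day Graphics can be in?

Precedence pushes Graphics to at least day 2.
Graphics at day 2 is achievable: HCI in day 2; Networks in day 1; Graphics in day 2; Databases in day 1.

day 2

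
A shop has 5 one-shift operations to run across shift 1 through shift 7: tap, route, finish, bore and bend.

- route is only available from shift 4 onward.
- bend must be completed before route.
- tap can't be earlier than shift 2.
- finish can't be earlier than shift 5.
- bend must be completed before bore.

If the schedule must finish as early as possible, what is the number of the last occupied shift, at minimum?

5

The precedence chain requires at least 2 distinct shifts.
finish can't be placed before shift 5, so the schedule must run through at least shift 5.
5 works (last occupied shift: shift 5): for example route in shift 4, finish in shift 5, tap in shift 2, bore in shift 2, bend in shift 1.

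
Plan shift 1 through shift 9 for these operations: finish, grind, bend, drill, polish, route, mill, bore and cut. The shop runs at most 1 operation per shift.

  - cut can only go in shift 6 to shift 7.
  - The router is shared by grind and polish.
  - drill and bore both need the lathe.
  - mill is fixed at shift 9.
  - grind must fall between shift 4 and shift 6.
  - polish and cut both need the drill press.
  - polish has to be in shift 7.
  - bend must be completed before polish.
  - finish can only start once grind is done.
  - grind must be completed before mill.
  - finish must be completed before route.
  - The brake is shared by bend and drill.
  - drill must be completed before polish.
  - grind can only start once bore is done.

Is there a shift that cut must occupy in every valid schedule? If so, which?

cut's window is shift 6–shift 7.
polish is fixed at shift 7, and cut can't share a shift with polish.
So cut must be shift 6.

shift 6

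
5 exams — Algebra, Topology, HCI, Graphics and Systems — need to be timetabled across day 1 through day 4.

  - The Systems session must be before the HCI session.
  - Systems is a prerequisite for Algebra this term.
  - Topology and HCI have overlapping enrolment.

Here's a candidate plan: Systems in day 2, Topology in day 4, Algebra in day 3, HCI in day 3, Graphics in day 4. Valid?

Topology and HCI have overlapping enrolment — holds.
Systems is a prerequisite for Algebra this term — holds.
The Systems session must be before the HCI session — holds.

Yes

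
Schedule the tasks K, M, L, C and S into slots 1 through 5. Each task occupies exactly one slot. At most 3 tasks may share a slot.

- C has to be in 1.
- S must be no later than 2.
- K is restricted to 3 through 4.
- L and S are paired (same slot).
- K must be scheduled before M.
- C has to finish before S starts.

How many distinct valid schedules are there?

Enumerating: L=2; S=2; K=3; C=1; M=4 | L -> 2, C -> 1, S -> 2, K -> 3, M -> 5 | M in 5, K in 4, S in 2, L in 2, C in 1.

3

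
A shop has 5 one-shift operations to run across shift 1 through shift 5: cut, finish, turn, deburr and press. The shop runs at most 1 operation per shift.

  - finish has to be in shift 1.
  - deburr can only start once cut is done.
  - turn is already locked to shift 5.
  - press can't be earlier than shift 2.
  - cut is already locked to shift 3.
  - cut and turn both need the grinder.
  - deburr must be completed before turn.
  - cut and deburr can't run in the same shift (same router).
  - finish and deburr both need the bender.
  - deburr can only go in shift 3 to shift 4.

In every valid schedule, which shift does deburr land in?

shift 4

cut is fixed at shift 3 and must come before deburr, so deburr is at least shift 4.
turn is fixed at shift 5 and must come after deburr, so deburr is at most shift 4.
So deburr must be shift 4.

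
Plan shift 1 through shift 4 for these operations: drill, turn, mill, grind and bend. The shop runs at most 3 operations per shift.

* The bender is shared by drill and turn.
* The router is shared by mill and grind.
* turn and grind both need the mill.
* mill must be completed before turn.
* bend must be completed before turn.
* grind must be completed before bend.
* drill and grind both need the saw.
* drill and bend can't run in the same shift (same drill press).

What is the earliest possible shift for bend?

Precedence pushes bend to at least shift 2; downstream work caps bend at shift 3.
bend at shift 2 is achievable: grind=shift 1; turn=shift 3; bend=shift 2; drill=shift 4; mill=shift 2.

shift 2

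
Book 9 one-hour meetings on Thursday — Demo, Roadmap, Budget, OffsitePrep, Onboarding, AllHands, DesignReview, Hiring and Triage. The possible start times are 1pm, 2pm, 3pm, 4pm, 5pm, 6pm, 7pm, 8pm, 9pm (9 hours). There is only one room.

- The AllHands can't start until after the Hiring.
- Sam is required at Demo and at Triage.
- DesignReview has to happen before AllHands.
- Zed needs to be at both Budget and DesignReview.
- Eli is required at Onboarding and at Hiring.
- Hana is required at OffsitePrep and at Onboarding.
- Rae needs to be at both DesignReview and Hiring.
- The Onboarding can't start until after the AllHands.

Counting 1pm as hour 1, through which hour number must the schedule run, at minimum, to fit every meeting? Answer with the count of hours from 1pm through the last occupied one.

9

The precedence chain requires at least 3 distinct hours.
With at most 1 per hour and 9 meetings, at least 9 hours are needed.
9 works (last occupied hour: 9pm): for example Onboarding=4pm; DesignReview=1pm; Triage=9pm; Hiring=2pm; AllHands=3pm; Budget=7pm; OffsitePrep=8pm; Demo=5pm; Roadmap=6pm.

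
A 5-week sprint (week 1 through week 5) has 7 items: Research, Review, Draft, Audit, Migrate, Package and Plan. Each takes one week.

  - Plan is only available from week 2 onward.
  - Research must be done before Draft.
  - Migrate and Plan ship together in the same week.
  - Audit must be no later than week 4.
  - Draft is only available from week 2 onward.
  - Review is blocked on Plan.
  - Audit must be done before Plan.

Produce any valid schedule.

Draft=week 2; Audit=week 1; Package=week 1; Plan=week 2; Migrate=week 2; Research=week 1; Review=week 3

Checking: Audit(week 1) before Plan(week 2); Plan(week 2) before Review(week 3); Research(week 1) before Draft(week 2); Migrate = Plan = week 2; Draft=week 2 in [week 2,week 5]; Plan=week 2 in [week 2,week 5]; Audit=week 1 in [week 1,week 4].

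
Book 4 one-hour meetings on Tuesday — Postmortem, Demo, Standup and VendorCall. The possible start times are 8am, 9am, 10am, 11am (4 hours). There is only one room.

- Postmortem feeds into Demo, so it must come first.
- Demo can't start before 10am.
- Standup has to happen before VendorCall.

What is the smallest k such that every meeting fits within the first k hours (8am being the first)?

4 hours

The precedence chain requires at least 2 distinct hours.
With at most 1 per hour and 4 meetings, at least 4 hours are needed.
Demo can't be placed before 10am — that is hour 3 counting from 8am — so the schedule must run through at least 3 hours.
4 works (last occupied hour: 11am): for example Demo=10am; VendorCall=11am; Standup=9am; Postmortem=8am.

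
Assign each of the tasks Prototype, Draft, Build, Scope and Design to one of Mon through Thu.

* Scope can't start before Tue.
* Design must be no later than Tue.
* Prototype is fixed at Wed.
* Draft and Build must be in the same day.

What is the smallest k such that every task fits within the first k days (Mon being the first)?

3

Prototype can't be placed before Wed — that is day 3 counting from Mon — so the schedule must run through at least 3 days.
3 works (last occupied day: Wed): for example Build=Mon; Design=Mon; Draft=Mon; Prototype=Wed; Scope=Tue.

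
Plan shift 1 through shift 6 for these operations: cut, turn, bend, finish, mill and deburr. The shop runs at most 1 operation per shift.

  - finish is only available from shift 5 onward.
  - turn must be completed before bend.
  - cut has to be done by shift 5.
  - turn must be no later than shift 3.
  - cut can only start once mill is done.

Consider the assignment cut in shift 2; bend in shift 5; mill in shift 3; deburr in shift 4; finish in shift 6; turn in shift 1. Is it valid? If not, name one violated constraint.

finish is only available from shift 5 onward — holds.
cut has to be done by shift 5 — holds.
The shop runs at most 1 operation per shift — holds.
cut can only start once mill is done — violated.
turn must be completed before bend — holds.
turn must be no later than shift 3 — holds.

Invalid. cut can only start once mill is done.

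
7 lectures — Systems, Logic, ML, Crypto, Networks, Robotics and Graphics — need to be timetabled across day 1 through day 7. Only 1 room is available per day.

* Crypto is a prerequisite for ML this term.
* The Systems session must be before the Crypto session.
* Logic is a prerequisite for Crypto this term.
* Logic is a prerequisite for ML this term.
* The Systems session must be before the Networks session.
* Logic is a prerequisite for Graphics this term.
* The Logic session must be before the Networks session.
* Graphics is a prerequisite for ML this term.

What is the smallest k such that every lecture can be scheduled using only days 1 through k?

7 days

The precedence chain requires at least 3 distinct days.
With at most 1 per day and 7 lectures, at least 7 days are needed.
7 works (last occupied day: day 7): for example Graphics -> day 4, Systems -> day 2, Robotics -> day 7, ML -> day 5, Networks -> day 6, Crypto -> day 3, Logic -> day 1.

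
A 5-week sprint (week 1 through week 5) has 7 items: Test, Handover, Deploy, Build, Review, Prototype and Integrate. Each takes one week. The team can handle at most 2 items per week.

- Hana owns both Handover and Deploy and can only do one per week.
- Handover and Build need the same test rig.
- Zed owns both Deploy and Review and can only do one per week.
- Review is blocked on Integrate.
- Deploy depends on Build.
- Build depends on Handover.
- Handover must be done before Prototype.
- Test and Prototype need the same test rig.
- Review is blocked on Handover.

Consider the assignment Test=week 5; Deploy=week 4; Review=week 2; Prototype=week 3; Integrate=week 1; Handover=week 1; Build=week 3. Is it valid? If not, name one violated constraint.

Valid

Handover must be done before Prototype — holds.
Hana owns both Handover and Deploy and can only do one per week — holds.
Review is blocked on Integrate — holds.
Test and Prototype need the same test rig — holds.
Build depends on Handover — holds.
Deploy depends on Build — holds.
The team can handle at most 2 items per week — holds.
Handover and Build need the same test rig — holds.
Review is blocked on Handover — holds.
Zed owns both Deploy and Review and can only do one per week — holds.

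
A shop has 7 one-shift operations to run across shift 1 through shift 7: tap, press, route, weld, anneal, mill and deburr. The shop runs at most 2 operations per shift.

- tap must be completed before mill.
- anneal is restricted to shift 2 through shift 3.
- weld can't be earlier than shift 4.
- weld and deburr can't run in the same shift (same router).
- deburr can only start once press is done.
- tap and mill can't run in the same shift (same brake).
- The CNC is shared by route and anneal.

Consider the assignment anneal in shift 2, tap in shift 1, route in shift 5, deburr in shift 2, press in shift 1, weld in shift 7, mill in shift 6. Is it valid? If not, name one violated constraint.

The CNC is shared by route and anneal — holds.
The shop runs at most 2 operations per shift — holds.
deburr can only start once press is done — holds.
anneal is restricted to shift 2 through shift 3 — holds.
tap must be completed before mill — holds.
tap and mill can't run in the same shift (same brake) — holds.
weld can't be earlier than shift 4 — holds.
weld and deburr can't run in the same shift (same router) — holds.

Yes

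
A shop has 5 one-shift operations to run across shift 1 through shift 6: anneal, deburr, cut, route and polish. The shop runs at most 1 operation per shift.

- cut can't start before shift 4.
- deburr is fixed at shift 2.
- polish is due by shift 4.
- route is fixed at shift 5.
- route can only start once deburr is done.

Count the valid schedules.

Splitting on anneal: it can be shift 1 (3), shift 3 (3), shift 4 (2), shift 6 (2). Listing each branch's schedules as (deburr, cut, route, polish) by shift number:
anneal=shift 1: (2,4,5,3) (2,6,5,3) (2,6,5,4) — 3.
anneal=shift 3: (2,4,5,1) (2,6,5,1) (2,6,5,4) — 3.
anneal=shift 4: (2,6,5,1) (2,6,5,3) — 2.
anneal=shift 6: (2,4,5,1) (2,4,5,3) — 2.
Summing: 3 + 3 + 2 + 2 = 10.

10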